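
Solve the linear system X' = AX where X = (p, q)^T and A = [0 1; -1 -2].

Coefficient matrix A = [[0, 1], [-1, -2]].
Characteristic polynomial det(A - λI) = λ^2 + 2λ + 1 = 0.
Single eigenvalue λ = -1 with algebraic multiplicity 2.
Eigenvector v = (-1,1); generalized eigenvector w with (A-λI)w=v is (-2,1).
General solution: e^(-t)[c_1·v + c_2·(t·v + w)].

p(t) = -c_1e^(-t) - c_2te^(-t) - 2c_2e^(-t), q(t) = c_1e^(-t) + c_2te^(-t) + c_2e^(-t)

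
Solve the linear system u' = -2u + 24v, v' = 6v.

u(t) = c_1e^(-2t) + 3c_2e^(6t), v(t) = c_2e^(6t)

Coefficient matrix A = [[-2, 24], [0, 6]].
Characteristic polynomial det(A - λI) = λ^2 - 4λ - 12 = 0.
Eigenvalues λ = -2, 6.
For λ=-2: (A-λI) row 1 is [0, 24], so an eigenvector is (1, 0).
For λ=6: (A-λI) row 1 is [-8, 24], so an eigenvector is (3, 1).
General solution: c_1e^(-2t)(1,0) + c_2e^(6t)(3,1).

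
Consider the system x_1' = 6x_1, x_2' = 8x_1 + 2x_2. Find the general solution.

x_1(t) = -C_2e^(6t), x_2(t) = C_1e^(2t) - 2C_2e^(6t)

Coefficient matrix A = [[6, 0], [8, 2]].
Characteristic polynomial det(A - λI) = λ^2 - 8λ + 12 = 0.
Eigenvalues λ = 2, 6.
For λ=2: (A-λI) row 1 is [4, 0], so an eigenvector is (0, 1).
For λ=6: (A-λI) row 2 is [8, -4], so an eigenvector is (-1, -2).
General solution: C_1e^(2t)(0,1) + C_2e^(6t)(-1,-2).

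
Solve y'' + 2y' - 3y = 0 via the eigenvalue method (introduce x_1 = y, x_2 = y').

y(t) = K_1e^(-3t) + K_2e^(t)

Let x_1 = y, x_2 = y'. Then x_1' = x_2 and x_2' = 3x_1 - 2x_2.
A = [[0,1],[3,-2]]; det(A-λI) = λ^2 + 2λ - 3.
Eigenvalues λ = -3, 1 with eigenvectors (1,-3), (1,1).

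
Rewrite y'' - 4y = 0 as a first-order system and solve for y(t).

Let x_1 = y, x_2 = y'. Then x_1' = x_2 and x_2' = 4x_1.
A = [[0,1],[4,0]]; det(A-λI) = λ^2 - 4.
Eigenvalues λ = -2, 2 with eigenvectors (1,-2), (1,2).

y(t) = C_1e^(-2t) + C_2e^(2t)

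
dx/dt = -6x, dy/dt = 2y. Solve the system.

x(t) = -C_2e^(-6t), y(t) = C_1e^(2t)

Coefficient matrix A = [[-6, 0], [0, 2]].
Characteristic polynomial det(A - λI) = λ^2 + 4λ - 12 = 0.
Eigenvalues λ = 2, -6.
For λ=2: (A-λI) row 1 is [-8, 0], so an eigenvector is (0, 1).
For λ=-6: (A-λI) row 2 is [0, 8], so an eigenvector is (-1, 0).
General solution: C_1e^(2t)(0,1) + C_2e^(-6t)(-1,0).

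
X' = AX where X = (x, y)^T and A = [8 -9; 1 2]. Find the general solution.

Coefficient matrix A = [[8, -9], [1, 2]].
Characteristic polynomial det(A - λI) = λ^2 - 10λ + 25 = 0.
Single eigenvalue λ = 5 with algebraic multiplicity 2.
Eigenvector v = (-3,-1); generalized eigenvector w with (A-λI)w=v is (-1,0).
General solution: e^(5t)[K_1·v + K_2·(t·v + w)].

x(t) = -3K_1e^(5t) - 3K_2te^(5t) - K_2e^(5t), y(t) = -K_1e^(5t) - K_2te^(5t)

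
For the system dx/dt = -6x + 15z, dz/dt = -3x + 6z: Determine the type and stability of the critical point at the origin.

center

A = [[-6,15],[-3,6]]; det(A-λI) = λ^2 + 9.
λ = 0 ± 3i: zero real part.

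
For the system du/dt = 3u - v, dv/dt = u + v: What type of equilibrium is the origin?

unstable improper node

A = [[3,-1],[1,1]]; det(A-λI) = λ^2 - 4λ + 4.
repeated λ = 2 with a single eigenvector.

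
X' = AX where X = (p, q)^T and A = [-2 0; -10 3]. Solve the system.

Coefficient matrix A = [[-2, 0], [-10, 3]].
Characteristic polynomial det(A - λI) = λ^2 - λ - 6 = 0.
Eigenvalues λ = -2, 3.
For λ=-2: (A-λI) row 2 is [-10, 5], so an eigenvector is (1, 2).
For λ=3: (A-λI) row 1 is [-5, 0], so an eigenvector is (0, 1).
General solution: c_1e^(-2t)(1,2) + c_2e^(3t)(0,1).

p(t) = c_1e^(-2t), q(t) = 2c_1e^(-2t) + c_2e^(3t)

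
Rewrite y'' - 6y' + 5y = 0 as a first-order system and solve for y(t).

y(t) = C_1e^(5t) + C_2e^(t)

Let x_1 = y, x_2 = y'. Then x_1' = x_2 and x_2' = -5x_1 + 6x_2.
A = [[0,1],[-5,6]]; det(A-λI) = λ^2 - 6λ + 5.
Eigenvalues λ = 5, 1 with eigenvectors (1,5), (1,1).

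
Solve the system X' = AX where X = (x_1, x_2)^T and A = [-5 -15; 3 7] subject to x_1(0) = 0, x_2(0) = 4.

Coefficient matrix A = [[-5, -15], [3, 7]].
Characteristic polynomial det(A - λI) = λ^2 - 2λ + 10 = 0.
Eigenvalues λ = 1 ± 3i (complex conjugate pair).
For λ=1+3i: an eigenvector is (-2,1) - i(-1,0) = (-2 + i, 1).
A real fundamental pair from Re and Im of e^((1+3i)t)v: X_1 = e^(t)(cos(3t)·(-2,1) + sin(3t)·(-1,0)), X_2 = e^(t)(sin(3t)·(-2,1) - cos(3t)·(-1,0)).
General solution: K_1X_1 + K_2X_2.
Applying x_1(0)=0, x_2(0)=4 gives K_1=4, K_2=8.

x_1(t) = -20e^(t)sin(3t), x_2(t) = 8e^(t)sin(3t) + 4e^(t)cos(3t)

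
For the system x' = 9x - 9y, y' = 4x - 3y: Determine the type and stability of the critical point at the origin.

A = [[9,-9],[4,-3]]; det(A-λI) = λ^2 - 6λ + 9.
repeated λ = 3 with a single eigenvector.

unstable improper node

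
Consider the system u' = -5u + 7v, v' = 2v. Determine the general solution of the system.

Coefficient matrix A = [[-5, 7], [0, 2]].
Characteristic polynomial det(A - λI) = λ^2 + 3λ - 10 = 0.
Eigenvalues λ = 2, -5.
For λ=2: (A-λI) row 1 is [-7, 7], so an eigenvector is (1, 1).
For λ=-5: (A-λI) row 1 is [0, 7], so an eigenvector is (-1, 0).
General solution: C_1e^(2t)(1,1) + C_2e^(-5t)(-1,0).

u(t) = C_1e^(2t) - C_2e^(-5t), v(t) = C_1e^(2t)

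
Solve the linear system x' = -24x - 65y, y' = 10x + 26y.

Coefficient matrix A = [[-24, -65], [10, 26]].
Characteristic polynomial det(A - λI) = λ^2 - 2λ + 26 = 0.
Eigenvalues λ = 1 ± 5i (complex conjugate pair).
For λ=1+5i: an eigenvector is (-3,1) - i(2,-1) = (-3 - 2i, 1 + i).
A real fundamental pair from Re and Im of e^((1+5i)t)v: X_1 = e^(t)(cos(5t)·(-3,1) + sin(5t)·(2,-1)), X_2 = e^(t)(sin(5t)·(-3,1) - cos(5t)·(2,-1)).
General solution: c_1X_1 + c_2X_2.

x(t) = 2c_1e^(t)sin(5t) - 3c_1e^(t)cos(5t) - 3c_2e^(t)sin(5t) - 2c_2e^(t)cos(5t), y(t) = -c_1e^(t)sin(5t) + c_1e^(t)cos(5t) + c_2e^(t)sin(5t) + c_2e^(t)cos(5t)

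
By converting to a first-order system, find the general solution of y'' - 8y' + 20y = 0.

Let x_1 = y, x_2 = y'. Then x_1' = x_2 and x_2' = -20x_1 + 8x_2.
A = [[0,1],[-20,8]]; det(A-λI) = λ^2 - 8λ + 20.
Eigenvalues λ = 4 ± 2i.

y(t) = c_1e^(4t)cos(2t) + c_2e^(4t)sin(2t)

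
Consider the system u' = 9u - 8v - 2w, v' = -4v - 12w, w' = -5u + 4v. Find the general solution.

u(t) = 3C_1e^(-t) - 4C_2e^(4t) - 2C_3e^(2t), v(t) = 4C_1e^(-t) - 3C_2e^(4t) - 2C_3e^(2t), w(t) = -C_1e^(-t) + 2C_2e^(4t) + C_3e^(2t)

Coefficient matrix A = [[9, -8, -2], [0, -4, -12], [-5, 4, 0]].
det(A - λI) = 0 gives eigenvalues λ = -1, 4, 2.
For λ=-1: eigenvector (3,4,-1).
For λ=4: eigenvector (-4,-3,2).
For λ=2: eigenvector (-2,-2,1).
General solution: C_1e^(-t)(3,4,-1) + C_2e^(4t)(-4,-3,2) + C_3e^(2t)(-2,-2,1).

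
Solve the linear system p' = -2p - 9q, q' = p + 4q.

p(t) = 3c_1e^(t) + 3c_2te^(t) - c_2e^(t), q(t) = -c_1e^(t) - c_2te^(t)

Coefficient matrix A = [[-2, -9], [1, 4]].
Characteristic polynomial det(A - λI) = λ^2 - 2λ + 1 = 0.
Single eigenvalue λ = 1 with algebraic multiplicity 2.
Eigenvector v = (3,-1); generalized eigenvector w with (A-λI)w=v is (-1,0).
General solution: e^(t)[c_1·v + c_2·(t·v + w)].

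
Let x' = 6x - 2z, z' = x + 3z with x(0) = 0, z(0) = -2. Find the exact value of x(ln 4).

A = [[6,-2],[1,3]]; eigenvalues λ = 4, 5.
Eigenvectors: (-1,-1) for λ=4, (-2,-1) for λ=5.
From the initial condition, c_1 = 4, c_2 = -2.
x(ln 4) = (4)(4^4)(-1) + (-2)(4^5)(-2) = 3072.

3072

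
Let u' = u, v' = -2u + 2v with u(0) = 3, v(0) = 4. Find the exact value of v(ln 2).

A = [[1,0],[-2,2]]; eigenvalues λ = 2, 1.
Eigenvectors: (0,1) for λ=2, (1,2) for λ=1.
From the initial condition, c_1 = -2, c_2 = 3.
v(ln 2) = (-2)(2^2)(1) + (3)(2^1)(2) = 4.

4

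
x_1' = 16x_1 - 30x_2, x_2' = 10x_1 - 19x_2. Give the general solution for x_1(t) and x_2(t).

x_1(t) = 3C_1e^(-4t) - 2C_2e^(t), x_2(t) = 2C_1e^(-4t) - C_2e^(t)

Coefficient matrix A = [[16, -30], [10, -19]].
Characteristic polynomial det(A - λI) = λ^2 + 3λ - 4 = 0.
Eigenvalues λ = -4, 1.
For λ=-4: (A-λI) row 1 is [20, -30], so an eigenvector is (3, 2).
For λ=1: (A-λI) row 1 is [15, -30], so an eigenvector is (-2, -1).
General solution: C_1e^(-4t)(3,2) + C_2e^(t)(-2,-1).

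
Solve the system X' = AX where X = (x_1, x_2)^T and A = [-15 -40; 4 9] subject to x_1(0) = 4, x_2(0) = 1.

x_1(t) = -22e^(-3t)sin(4t) + 4e^(-3t)cos(4t), x_2(t) = 7e^(-3t)sin(4t) + e^(-3t)cos(4t)

Coefficient matrix A = [[-15, -40], [4, 9]].
Characteristic polynomial det(A - λI) = λ^2 + 6λ + 25 = 0.
Eigenvalues λ = -3 ± 4i (complex conjugate pair).
For λ=-3+4i: an eigenvector is (1,0) - i(-3,1) = (1 + 3i, 0 - i).
A real fundamental pair from Re and Im of e^((-3+4i)t)v: X_1 = e^(-3t)(cos(4t)·(1,0) + sin(4t)·(-3,1)), X_2 = e^(-3t)(sin(4t)·(1,0) - cos(4t)·(-3,1)).
General solution: C_1X_1 + C_2X_2.
Applying x_1(0)=4, x_2(0)=1 gives C_1=7, C_2=-1.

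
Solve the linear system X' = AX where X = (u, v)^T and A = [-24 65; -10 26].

u(t) = 2c_1e^(t)sin(5t) - 3c_1e^(t)cos(5t) - 3c_2e^(t)sin(5t) - 2c_2e^(t)cos(5t), v(t) = c_1e^(t)sin(5t) - c_1e^(t)cos(5t) - c_2e^(t)sin(5t) - c_2e^(t)cos(5t)

Coefficient matrix A = [[-24, 65], [-10, 26]].
Characteristic polynomial det(A - λI) = λ^2 - 2λ + 26 = 0.
Eigenvalues λ = 1 ± 5i (complex conjugate pair).
For λ=1+5i: an eigenvector is (-3,-1) - i(2,1) = (-3 - 2i, -1 - i).
A real fundamental pair from Re and Im of e^((1+5i)t)v: X_1 = e^(t)(cos(5t)·(-3,-1) + sin(5t)·(2,1)), X_2 = e^(t)(sin(5t)·(-3,-1) - cos(5t)·(2,1)).
General solution: c_1X_1 + c_2X_2.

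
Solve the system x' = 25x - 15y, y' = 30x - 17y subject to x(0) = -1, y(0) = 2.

x(t) = -17e^(4t)sin(3t) - e^(4t)cos(3t), y(t) = -24e^(4t)sin(3t) + 2e^(4t)cos(3t)

Coefficient matrix A = [[25, -15], [30, -17]].
Characteristic polynomial det(A - λI) = λ^2 - 8λ + 25 = 0.
Eigenvalues λ = 4 ± 3i (complex conjugate pair).
For λ=4+3i: an eigenvector is (-2,-3) - i(1,1) = (-2 - i, -3 - i).
A real fundamental pair from Re and Im of e^((4+3i)t)v: X_1 = e^(4t)(cos(3t)·(-2,-3) + sin(3t)·(1,1)), X_2 = e^(4t)(sin(3t)·(-2,-3) - cos(3t)·(1,1)).
General solution: c_1X_1 + c_2X_2.
Applying x(0)=-1, y(0)=2 gives c_1=-3, c_2=7.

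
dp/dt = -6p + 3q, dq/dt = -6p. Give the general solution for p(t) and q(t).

p(t) = c_1e^(-3t)cos(3t) + c_2e^(-3t)sin(3t), q(t) = -c_1e^(-3t)sin(3t) + c_1e^(-3t)cos(3t) + c_2e^(-3t)sin(3t) + c_2e^(-3t)cos(3t)

Coefficient matrix A = [[-6, 3], [-6, 0]].
Characteristic polynomial det(A - λI) = λ^2 + 6λ + 18 = 0.
Eigenvalues λ = -3 ± 3i (complex conjugate pair).
For λ=-3+3i: an eigenvector is (1,1) - i(0,-1) = (1, 1 + i).
A real fundamental pair from Re and Im of e^((-3+3i)t)v: X_1 = e^(-3t)(cos(3t)·(1,1) + sin(3t)·(0,-1)), X_2 = e^(-3t)(sin(3t)·(1,1) - cos(3t)·(0,-1)).
General solution: c_1X_1 + c_2X_2.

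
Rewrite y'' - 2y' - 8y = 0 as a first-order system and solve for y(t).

y(t) = K_1e^(-2t) + K_2e^(4t)

Let x_1 = y, x_2 = y'. Then x_1' = x_2 and x_2' = 8x_1 + 2x_2.
A = [[0,1],[8,2]]; det(A-λI) = λ^2 - 2λ - 8.
Eigenvalues λ = -2, 4 with eigenvectors (1,-2), (1,4).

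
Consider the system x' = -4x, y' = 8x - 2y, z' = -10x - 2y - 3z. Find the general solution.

x(t) = C_3e^(-4t), y(t) = C_2e^(-2t) - 4C_3e^(-4t), z(t) = C_1e^(-3t) - 2C_2e^(-2t) + 2C_3e^(-4t)

Coefficient matrix A = [[-4, 0, 0], [8, -2, 0], [-10, -2, -3]].
det(A - λI) = 0 gives eigenvalues λ = -3, -2, -4.
For λ=-3: eigenvector (0,0,1).
For λ=-2: eigenvector (0,1,-2).
For λ=-4: eigenvector (1,-4,2).
General solution: C_1e^(-3t)(0,0,1) + C_2e^(-2t)(0,1,-2) + C_3e^(-4t)(1,-4,2).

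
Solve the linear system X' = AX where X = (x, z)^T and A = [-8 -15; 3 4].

x(t) = 2c_1e^(-2t)sin(3t) - c_1e^(-2t)cos(3t) - c_2e^(-2t)sin(3t) - 2c_2e^(-2t)cos(3t), z(t) = -c_1e^(-2t)sin(3t) + c_2e^(-2t)cos(3t)

Coefficient matrix A = [[-8, -15], [3, 4]].
Characteristic polynomial det(A - λI) = λ^2 + 4λ + 13 = 0.
Eigenvalues λ = -2 ± 3i (complex conjugate pair).
For λ=-2+3i: an eigenvector is (-1,0) - i(2,-1) = (-1 - 2i, 0 + i).
A real fundamental pair from Re and Im of e^((-2+3i)t)v: X_1 = e^(-2t)(cos(3t)·(-1,0) + sin(3t)·(2,-1)), X_2 = e^(-2t)(sin(3t)·(-1,0) - cos(3t)·(2,-1)).
General solution: c_1X_1 + c_2X_2.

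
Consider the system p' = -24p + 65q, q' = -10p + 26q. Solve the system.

p(t) = -2K_1e^(t)sin(5t) + 3K_1e^(t)cos(5t) + 3K_2e^(t)sin(5t) + 2K_2e^(t)cos(5t), q(t) = -K_1e^(t)sin(5t) + K_1e^(t)cos(5t) + K_2e^(t)sin(5t) + K_2e^(t)cos(5t)

Coefficient matrix A = [[-24, 65], [-10, 26]].
Characteristic polynomial det(A - λI) = λ^2 - 2λ + 26 = 0.
Eigenvalues λ = 1 ± 5i (complex conjugate pair).
For λ=1+5i: an eigenvector is (3,1) - i(-2,-1) = (3 + 2i, 1 + i).
A real fundamental pair from Re and Im of e^((1+5i)t)v: X_1 = e^(t)(cos(5t)·(3,1) + sin(5t)·(-2,-1)), X_2 = e^(t)(sin(5t)·(3,1) - cos(5t)·(-2,-1)).
General solution: K_1X_1 + K_2X_2.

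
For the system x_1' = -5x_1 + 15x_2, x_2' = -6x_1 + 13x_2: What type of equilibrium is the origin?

unstable spiral

A = [[-5,15],[-6,13]]; det(A-λI) = λ^2 - 8λ + 25.
λ = 4 ± 3i: positive real part.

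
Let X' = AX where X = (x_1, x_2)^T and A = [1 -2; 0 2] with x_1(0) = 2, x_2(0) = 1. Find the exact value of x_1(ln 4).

-16

A = [[1,-2],[0,2]]; eigenvalues λ = 2, 1.
Eigenvectors: (2,-1) for λ=2, (-1,0) for λ=1.
From the initial condition, c_1 = -1, c_2 = -4.
x_1(ln 4) = (-1)(4^2)(2) + (-4)(4^1)(-1) = -16.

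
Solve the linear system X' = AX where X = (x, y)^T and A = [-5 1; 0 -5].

Coefficient matrix A = [[-5, 1], [0, -5]].
Characteristic polynomial det(A - λI) = λ^2 + 10λ + 25 = 0.
Single eigenvalue λ = -5 with algebraic multiplicity 2.
Eigenvector v = (-1,0); generalized eigenvector w with (A-λI)w=v is (1,-1).
General solution: e^(-5t)[c_1·v + c_2·(t·v + w)].

x(t) = -c_1e^(-5t) - c_2te^(-5t) + c_2e^(-5t), y(t) = -c_2e^(-5t)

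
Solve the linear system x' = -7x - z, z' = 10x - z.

Coefficient matrix A = [[-7, -1], [10, -1]].
Characteristic polynomial det(A - λI) = λ^2 + 8λ + 17 = 0.
Eigenvalues λ = -4 ± i (complex conjugate pair).
For λ=-4+i: an eigenvector is (0,1) - i(-1,3) = (0 + i, 1 - 3i).
A real fundamental pair from Re and Im of e^((-4+i)t)v: X_1 = e^(-4t)(cos(t)·(0,1) + sin(t)·(-1,3)), X_2 = e^(-4t)(sin(t)·(0,1) - cos(t)·(-1,3)).
General solution: C_1X_1 + C_2X_2.

x(t) = -C_1e^(-4t)sin(t) + C_2e^(-4t)cos(t), z(t) = 3C_1e^(-4t)sin(t) + C_1e^(-4t)cos(t) + C_2e^(-4t)sin(t) - 3C_2e^(-4t)cos(t)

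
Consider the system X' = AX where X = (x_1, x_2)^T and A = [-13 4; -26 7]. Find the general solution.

x_1(t) = -K_1e^(-3t)sin(2t) + K_1e^(-3t)cos(2t) + K_2e^(-3t)sin(2t) + K_2e^(-3t)cos(2t), x_2(t) = -3K_1e^(-3t)sin(2t) + 2K_1e^(-3t)cos(2t) + 2K_2e^(-3t)sin(2t) + 3K_2e^(-3t)cos(2t)

Coefficient matrix A = [[-13, 4], [-26, 7]].
Characteristic polynomial det(A - λI) = λ^2 + 6λ + 13 = 0.
Eigenvalues λ = -3 ± 2i (complex conjugate pair).
For λ=-3+2i: an eigenvector is (1,2) - i(-1,-3) = (1 + i, 2 + 3i).
A real fundamental pair from Re and Im of e^((-3+2i)t)v: X_1 = e^(-3t)(cos(2t)·(1,2) + sin(2t)·(-1,-3)), X_2 = e^(-3t)(sin(2t)·(1,2) - cos(2t)·(-1,-3)).
General solution: K_1X_1 + K_2X_2.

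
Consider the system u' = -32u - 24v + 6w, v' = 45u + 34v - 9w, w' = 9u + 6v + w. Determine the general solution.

u(t) = 3C_1e^(-2t) - 2C_2e^(4t) - 2C_3e^(t), v(t) = -4C_1e^(-2t) + 3C_2e^(4t) + 3C_3e^(t), w(t) = -C_1e^(-2t) + C_3e^(t)

Coefficient matrix A = [[-32, -24, 6], [45, 34, -9], [9, 6, 1]].
det(A - λI) = 0 gives eigenvalues λ = -2, 4, 1.
For λ=-2: eigenvector (3,-4,-1).
For λ=4: eigenvector (-2,3,0).
For λ=1: eigenvector (-2,3,1).
General solution: C_1e^(-2t)(3,-4,-1) + C_2e^(4t)(-2,3,0) + C_3e^(t)(-2,3,1).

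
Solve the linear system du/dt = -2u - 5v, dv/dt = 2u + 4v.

u(t) = K_1e^(t)sin(t) - 2K_1e^(t)cos(t) - 2K_2e^(t)sin(t) - K_2e^(t)cos(t), v(t) = -K_1e^(t)sin(t) + K_1e^(t)cos(t) + K_2e^(t)sin(t) + K_2e^(t)cos(t)

Coefficient matrix A = [[-2, -5], [2, 4]].
Characteristic polynomial det(A - λI) = λ^2 - 2λ + 2 = 0.
Eigenvalues λ = 1 ± i (complex conjugate pair).
For λ=1+i: an eigenvector is (-2,1) - i(1,-1) = (-2 - i, 1 + i).
A real fundamental pair from Re and Im of e^((1+i)t)v: X_1 = e^(t)(cos(t)·(-2,1) + sin(t)·(1,-1)), X_2 = e^(t)(sin(t)·(-2,1) - cos(t)·(1,-1)).
General solution: K_1X_1 + K_2X_2.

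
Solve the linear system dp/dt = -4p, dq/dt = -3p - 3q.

p(t) = C_1e^(-4t), q(t) = 3C_1e^(-4t) - C_2e^(-3t)

Coefficient matrix A = [[-4, 0], [-3, -3]].
Characteristic polynomial det(A - λI) = λ^2 + 7λ + 12 = 0.
Eigenvalues λ = -4, -3.
For λ=-4: (A-λI) row 2 is [-3, 1], so an eigenvector is (1, 3).
For λ=-3: (A-λI) row 1 is [-1, 0], so an eigenvector is (0, -1).
General solution: C_1e^(-4t)(1,3) + C_2e^(-3t)(0,-1).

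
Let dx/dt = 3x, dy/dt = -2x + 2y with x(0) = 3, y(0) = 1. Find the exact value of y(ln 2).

-20

A = [[3,0],[-2,2]]; eigenvalues λ = 2, 3.
Eigenvectors: (0,-1) for λ=2, (1,-2) for λ=3.
From the initial condition, c_1 = -7, c_2 = 3.
y(ln 2) = (-7)(2^2)(-1) + (3)(2^3)(-2) = -20.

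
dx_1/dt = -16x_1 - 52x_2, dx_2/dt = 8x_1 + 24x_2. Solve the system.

Coefficient matrix A = [[-16, -52], [8, 24]].
Characteristic polynomial det(A - λI) = λ^2 - 8λ + 32 = 0.
Eigenvalues λ = 4 ± 4i (complex conjugate pair).
For λ=4+4i: an eigenvector is (2,-1) - i(3,-1) = (2 - 3i, -1 + i).
A real fundamental pair from Re and Im of e^((4+4i)t)v: X_1 = e^(4t)(cos(4t)·(2,-1) + sin(4t)·(3,-1)), X_2 = e^(4t)(sin(4t)·(2,-1) - cos(4t)·(3,-1)).
General solution: C_1X_1 + C_2X_2.

x_1(t) = 3C_1e^(4t)sin(4t) + 2C_1e^(4t)cos(4t) + 2C_2e^(4t)sin(4t) - 3C_2e^(4t)cos(4t), x_2(t) = -C_1e^(4t)sin(4t) - C_1e^(4t)cos(4t) - C_2e^(4t)sin(4t) + C_2e^(4t)cos(4t)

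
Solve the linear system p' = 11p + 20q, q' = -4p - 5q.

Coefficient matrix A = [[11, 20], [-4, -5]].
Characteristic polynomial det(A - λI) = λ^2 - 6λ + 25 = 0.
Eigenvalues λ = 3 ± 4i (complex conjugate pair).
For λ=3+4i: an eigenvector is (2,-1) - i(-1,0) = (2 + i, -1).
A real fundamental pair from Re and Im of e^((3+4i)t)v: X_1 = e^(3t)(cos(4t)·(2,-1) + sin(4t)·(-1,0)), X_2 = e^(3t)(sin(4t)·(2,-1) - cos(4t)·(-1,0)).
General solution: c_1X_1 + c_2X_2.

p(t) = -c_1e^(3t)sin(4t) + 2c_1e^(3t)cos(4t) + 2c_2e^(3t)sin(4t) + c_2e^(3t)cos(4t), q(t) = -c_1e^(3t)cos(4t) - c_2e^(3t)sin(4t)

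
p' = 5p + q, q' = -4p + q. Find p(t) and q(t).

Coefficient matrix A = [[5, 1], [-4, 1]].
Characteristic polynomial det(A - λI) = λ^2 - 6λ + 9 = 0.
Single eigenvalue λ = 3 with algebraic multiplicity 2.
Eigenvector v = (-1,2); generalized eigenvector w with (A-λI)w=v is (-2,3).
General solution: e^(3t)[C_1·v + C_2·(t·v + w)].

p(t) = -C_1e^(3t) - C_2te^(3t) - 2C_2e^(3t), q(t) = 2C_1e^(3t) + 2C_2te^(3t) + 3C_2e^(3t)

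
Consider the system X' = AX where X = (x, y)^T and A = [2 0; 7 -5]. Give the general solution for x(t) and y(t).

Coefficient matrix A = [[2, 0], [7, -5]].
Characteristic polynomial det(A - λI) = λ^2 + 3λ - 10 = 0.
Eigenvalues λ = -5, 2.
For λ=-5: (A-λI) row 1 is [7, 0], so an eigenvector is (0, 1).
For λ=2: (A-λI) row 2 is [7, -7], so an eigenvector is (-1, -1).
General solution: C_1e^(-5t)(0,1) + C_2e^(2t)(-1,-1).

x(t) = -C_2e^(2t), y(t) = C_1e^(-5t) - C_2e^(2t)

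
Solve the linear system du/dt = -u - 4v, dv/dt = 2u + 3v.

Coefficient matrix A = [[-1, -4], [2, 3]].
Characteristic polynomial det(A - λI) = λ^2 - 2λ + 5 = 0.
Eigenvalues λ = 1 ± 2i (complex conjugate pair).
For λ=1+2i: an eigenvector is (-1,1) - i(-1,0) = (-1 + i, 1).
A real fundamental pair from Re and Im of e^((1+2i)t)v: X_1 = e^(t)(cos(2t)·(-1,1) + sin(2t)·(-1,0)), X_2 = e^(t)(sin(2t)·(-1,1) - cos(2t)·(-1,0)).
General solution: c_1X_1 + c_2X_2.

u(t) = -c_1e^(t)sin(2t) - c_1e^(t)cos(2t) - c_2e^(t)sin(2t) + c_2e^(t)cos(2t), v(t) = c_1e^(t)cos(2t) + c_2e^(t)sin(2t)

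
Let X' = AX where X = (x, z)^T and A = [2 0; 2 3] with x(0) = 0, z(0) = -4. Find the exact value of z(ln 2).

-32

A = [[2,0],[2,3]]; eigenvalues λ = 3, 2.
Eigenvectors: (0,-1) for λ=3, (1,-2) for λ=2.
From the initial condition, c_1 = 4, c_2 = 0.
z(ln 2) = (4)(2^3)(-1) + (0)(2^2)(-2) = -32.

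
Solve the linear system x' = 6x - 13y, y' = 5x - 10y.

Coefficient matrix A = [[6, -13], [5, -10]].
Characteristic polynomial det(A - λI) = λ^2 + 4λ + 5 = 0.
Eigenvalues λ = -2 ± i (complex conjugate pair).
For λ=-2+i: an eigenvector is (-3,-2) - i(2,1) = (-3 - 2i, -2 - i).
A real fundamental pair from Re and Im of e^((-2+i)t)v: X_1 = e^(-2t)(cos(t)·(-3,-2) + sin(t)·(2,1)), X_2 = e^(-2t)(sin(t)·(-3,-2) - cos(t)·(2,1)).
General solution: c_1X_1 + c_2X_2.

x(t) = 2c_1e^(-2t)sin(t) - 3c_1e^(-2t)cos(t) - 3c_2e^(-2t)sin(t) - 2c_2e^(-2t)cos(t), y(t) = c_1e^(-2t)sin(t) - 2c_1e^(-2t)cos(t) - 2c_2e^(-2t)sin(t) - c_2e^(-2t)cos(t)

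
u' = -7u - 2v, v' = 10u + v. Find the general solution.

Coefficient matrix A = [[-7, -2], [10, 1]].
Characteristic polynomial det(A - λI) = λ^2 + 6λ + 13 = 0.
Eigenvalues λ = -3 ± 2i (complex conjugate pair).
For λ=-3+2i: an eigenvector is (0,1) - i(-1,2) = (0 + i, 1 - 2i).
A real fundamental pair from Re and Im of e^((-3+2i)t)v: X_1 = e^(-3t)(cos(2t)·(0,1) + sin(2t)·(-1,2)), X_2 = e^(-3t)(sin(2t)·(0,1) - cos(2t)·(-1,2)).
General solution: K_1X_1 + K_2X_2.

u(t) = -K_1e^(-3t)sin(2t) + K_2e^(-3t)cos(2t), v(t) = 2K_1e^(-3t)sin(2t) + K_1e^(-3t)cos(2t) + K_2e^(-3t)sin(2t) - 2K_2e^(-3t)cos(2t)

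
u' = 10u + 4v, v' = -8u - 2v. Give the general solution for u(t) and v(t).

u(t) = c_1e^(6t) + c_2e^(2t), v(t) = -c_1e^(6t) - 2c_2e^(2t)

Coefficient matrix A = [[10, 4], [-8, -2]].
Characteristic polynomial det(A - λI) = λ^2 - 8λ + 12 = 0.
Eigenvalues λ = 6, 2.
For λ=6: (A-λI) row 1 is [4, 4], so an eigenvector is (1, -1).
For λ=2: (A-λI) row 1 is [8, 4], so an eigenvector is (1, -2).
General solution: c_1e^(6t)(1,-1) + c_2e^(2t)(1,-2).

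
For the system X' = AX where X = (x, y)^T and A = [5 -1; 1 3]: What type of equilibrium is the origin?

unstable improper node

A = [[5,-1],[1,3]]; det(A-λI) = λ^2 - 8λ + 16.
repeated λ = 4 with a single eigenvector.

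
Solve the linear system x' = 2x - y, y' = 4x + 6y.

x(t) = K_1e^(4t) + K_2te^(4t) - 2K_2e^(4t), y(t) = -2K_1e^(4t) - 2K_2te^(4t) + 3K_2e^(4t)

Coefficient matrix A = [[2, -1], [4, 6]].
Characteristic polynomial det(A - λI) = λ^2 - 8λ + 16 = 0.
Single eigenvalue λ = 4 with algebraic multiplicity 2.
Eigenvector v = (1,-2); generalized eigenvector w with (A-λI)w=v is (-2,3).
General solution: e^(4t)[K_1·v + K_2·(t·v + w)].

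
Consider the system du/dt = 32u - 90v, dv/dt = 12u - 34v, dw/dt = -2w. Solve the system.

Coefficient matrix A = [[32, -90, 0], [12, -34, 0], [0, 0, -2]].
det(A - λI) = 0 gives eigenvalues λ = -4, 2, -2.
For λ=-4: eigenvector (5,2,0).
For λ=2: eigenvector (-3,-1,0).
For λ=-2: eigenvector (0,0,1).
General solution: K_1e^(-4t)(5,2,0) + K_2e^(2t)(-3,-1,0) + K_3e^(-2t)(0,0,1).

u(t) = 5K_1e^(-4t) - 3K_2e^(2t), v(t) = 2K_1e^(-4t) - K_2e^(2t), w(t) = K_3e^(-2t)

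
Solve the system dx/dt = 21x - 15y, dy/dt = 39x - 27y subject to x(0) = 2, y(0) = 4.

Coefficient matrix A = [[21, -15], [39, -27]].
Characteristic polynomial det(A - λI) = λ^2 + 6λ + 18 = 0.
Eigenvalues λ = -3 ± 3i (complex conjugate pair).
For λ=-3+3i: an eigenvector is (1,2) - i(-2,-3) = (1 + 2i, 2 + 3i).
A real fundamental pair from Re and Im of e^((-3+3i)t)v: X_1 = e^(-3t)(cos(3t)·(1,2) + sin(3t)·(-2,-3)), X_2 = e^(-3t)(sin(3t)·(1,2) - cos(3t)·(-2,-3)).
General solution: C_1X_1 + C_2X_2.
Applying x(0)=2, y(0)=4 gives C_1=2, C_2=0.

x(t) = -4e^(-3t)sin(3t) + 2e^(-3t)cos(3t), y(t) = -6e^(-3t)sin(3t) + 4e^(-3t)cos(3t)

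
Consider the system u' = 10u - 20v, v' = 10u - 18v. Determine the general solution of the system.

u(t) = c_1e^(-4t)sin(2t) + 3c_1e^(-4t)cos(2t) + 3c_2e^(-4t)sin(2t) - c_2e^(-4t)cos(2t), v(t) = c_1e^(-4t)sin(2t) + 2c_1e^(-4t)cos(2t) + 2c_2e^(-4t)sin(2t) - c_2e^(-4t)cos(2t)

Coefficient matrix A = [[10, -20], [10, -18]].
Characteristic polynomial det(A - λI) = λ^2 + 8λ + 20 = 0.
Eigenvalues λ = -4 ± 2i (complex conjugate pair).
For λ=-4+2i: an eigenvector is (3,2) - i(1,1) = (3 - i, 2 - i).
A real fundamental pair from Re and Im of e^((-4+2i)t)v: X_1 = e^(-4t)(cos(2t)·(3,2) + sin(2t)·(1,1)), X_2 = e^(-4t)(sin(2t)·(3,2) - cos(2t)·(1,1)).
General solution: c_1X_1 + c_2X_2.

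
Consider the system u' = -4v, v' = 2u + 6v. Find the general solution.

Coefficient matrix A = [[0, -4], [2, 6]].
Characteristic polynomial det(A - λI) = λ^2 - 6λ + 8 = 0.
Eigenvalues λ = 2, 4.
For λ=2: (A-λI) row 1 is [-2, -4], so an eigenvector is (-2, 1).
For λ=4: (A-λI) row 1 is [-4, -4], so an eigenvector is (-1, 1).
General solution: C_1e^(2t)(-2,1) + C_2e^(4t)(-1,1).

u(t) = -2C_1e^(2t) - C_2e^(4t), v(t) = C_1e^(2t) + C_2e^(4t)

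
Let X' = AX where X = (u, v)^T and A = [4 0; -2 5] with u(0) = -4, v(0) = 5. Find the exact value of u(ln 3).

-324

A = [[4,0],[-2,5]]; eigenvalues λ = 5, 4.
Eigenvectors: (0,1) for λ=5, (1,2) for λ=4.
From the initial condition, c_1 = 13, c_2 = -4.
u(ln 3) = (13)(3^5)(0) + (-4)(3^4)(1) = -324.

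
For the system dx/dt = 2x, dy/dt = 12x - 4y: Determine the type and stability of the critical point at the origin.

A = [[2,0],[12,-4]]; det(A-λI) = λ^2 + 2λ - 8.
λ = 2, -4: opposite signs.

saddle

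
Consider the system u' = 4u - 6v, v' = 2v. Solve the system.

Coefficient matrix A = [[4, -6], [0, 2]].
Characteristic polynomial det(A - λI) = λ^2 - 6λ + 8 = 0.
Eigenvalues λ = 2, 4.
For λ=2: (A-λI) row 1 is [2, -6], so an eigenvector is (-3, -1).
For λ=4: (A-λI) row 1 is [0, -6], so an eigenvector is (-1, 0).
General solution: c_1e^(2t)(-3,-1) + c_2e^(4t)(-1,0).

u(t) = -3c_1e^(2t) - c_2e^(4t), v(t) = -c_1e^(2t)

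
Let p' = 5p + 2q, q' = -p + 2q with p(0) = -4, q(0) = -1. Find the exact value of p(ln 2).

A = [[5,2],[-1,2]]; eigenvalues λ = 4, 3.
Eigenvectors: (-2,1) for λ=4, (1,-1) for λ=3.
From the initial condition, c_1 = 5, c_2 = 6.
p(ln 2) = (5)(2^4)(-2) + (6)(2^3)(1) = -112.

-112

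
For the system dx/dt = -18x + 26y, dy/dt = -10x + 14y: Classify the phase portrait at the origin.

A = [[-18,26],[-10,14]]; det(A-λI) = λ^2 + 4λ + 8.
λ = -2 ± 2i: negative real part.

stable spiral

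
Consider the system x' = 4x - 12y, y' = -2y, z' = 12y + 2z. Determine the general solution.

x(t) = c_1e^(4t) + 2c_2e^(-2t), y(t) = c_2e^(-2t), z(t) = -3c_2e^(-2t) + c_3e^(2t)

Coefficient matrix A = [[4, -12, 0], [0, -2, 0], [0, 12, 2]].
det(A - λI) = 0 gives eigenvalues λ = 4, -2, 2.
For λ=4: eigenvector (1,0,0).
For λ=-2: eigenvector (2,1,-3).
For λ=2: eigenvector (0,0,1).
General solution: c_1e^(4t)(1,0,0) + c_2e^(-2t)(2,1,-3) + c_3e^(2t)(0,0,1).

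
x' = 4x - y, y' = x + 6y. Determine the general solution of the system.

x(t) = K_1e^(5t) + K_2te^(5t) - 3K_2e^(5t), y(t) = -K_1e^(5t) - K_2te^(5t) + 2K_2e^(5t)

Coefficient matrix A = [[4, -1], [1, 6]].
Characteristic polynomial det(A - λI) = λ^2 - 10λ + 25 = 0.
Single eigenvalue λ = 5 with algebraic multiplicity 2.
Eigenvector v = (1,-1); generalized eigenvector w with (A-λI)w=v is (-3,2).
General solution: e^(5t)[K_1·v + K_2·(t·v + w)].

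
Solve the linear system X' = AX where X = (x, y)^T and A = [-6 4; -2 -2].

x(t) = -C_1e^(-4t)sin(2t) + C_1e^(-4t)cos(2t) + C_2e^(-4t)sin(2t) + C_2e^(-4t)cos(2t), y(t) = -C_1e^(-4t)sin(2t) + C_2e^(-4t)cos(2t)

Coefficient matrix A = [[-6, 4], [-2, -2]].
Characteristic polynomial det(A - λI) = λ^2 + 8λ + 20 = 0.
Eigenvalues λ = -4 ± 2i (complex conjugate pair).
For λ=-4+2i: an eigenvector is (1,0) - i(-1,-1) = (1 + i, 0 + i).
A real fundamental pair from Re and Im of e^((-4+2i)t)v: X_1 = e^(-4t)(cos(2t)·(1,0) + sin(2t)·(-1,-1)), X_2 = e^(-4t)(sin(2t)·(1,0) - cos(2t)·(-1,-1)).
General solution: C_1X_1 + C_2X_2.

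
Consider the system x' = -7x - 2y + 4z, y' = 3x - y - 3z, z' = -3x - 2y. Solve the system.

Coefficient matrix A = [[-7, -2, 4], [3, -1, -3], [-3, -2, 0]].
det(A - λI) = 0 gives eigenvalues λ = -4, -1, -3.
For λ=-4: eigenvector (2,-1,1).
For λ=-1: eigenvector (-1,1,-1).
For λ=-3: eigenvector (1,0,1).
General solution: C_1e^(-4t)(2,-1,1) + C_2e^(-t)(-1,1,-1) + C_3e^(-3t)(1,0,1).

x(t) = 2C_1e^(-4t) - C_2e^(-t) + C_3e^(-3t), y(t) = -C_1e^(-4t) + C_2e^(-t), z(t) = C_1e^(-4t) - C_2e^(-t) + C_3e^(-3t)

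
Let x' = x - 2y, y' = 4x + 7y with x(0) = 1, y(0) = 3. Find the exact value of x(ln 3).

A = [[1,-2],[4,7]]; eigenvalues λ = 5, 3.
Eigenvectors: (1,-2) for λ=5, (1,-1) for λ=3.
From the initial condition, c_1 = -4, c_2 = 5.
x(ln 3) = (-4)(3^5)(1) + (5)(3^3)(1) = -837.

-837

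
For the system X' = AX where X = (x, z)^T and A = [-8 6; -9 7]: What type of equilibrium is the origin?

A = [[-8,6],[-9,7]]; det(A-λI) = λ^2 + λ - 2.
λ = -2, 1: opposite signs.

saddle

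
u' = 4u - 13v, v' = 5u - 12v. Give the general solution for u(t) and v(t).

Coefficient matrix A = [[4, -13], [5, -12]].
Characteristic polynomial det(A - λI) = λ^2 + 8λ + 17 = 0.
Eigenvalues λ = -4 ± i (complex conjugate pair).
For λ=-4+i: an eigenvector is (-2,-1) - i(-3,-2) = (-2 + 3i, -1 + 2i).
A real fundamental pair from Re and Im of e^((-4+i)t)v: X_1 = e^(-4t)(cos(t)·(-2,-1) + sin(t)·(-3,-2)), X_2 = e^(-4t)(sin(t)·(-2,-1) - cos(t)·(-3,-2)).
General solution: c_1X_1 + c_2X_2.

u(t) = -3c_1e^(-4t)sin(t) - 2c_1e^(-4t)cos(t) - 2c_2e^(-4t)sin(t) + 3c_2e^(-4t)cos(t), v(t) = -2c_1e^(-4t)sin(t) - c_1e^(-4t)cos(t) - c_2e^(-4t)sin(t) + 2c_2e^(-4t)cos(t)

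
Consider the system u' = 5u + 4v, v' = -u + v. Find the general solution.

u(t) = -2c_1e^(3t) - 2c_2te^(3t) - c_2e^(3t), v(t) = c_1e^(3t) + c_2te^(3t)

Coefficient matrix A = [[5, 4], [-1, 1]].
Characteristic polynomial det(A - λI) = λ^2 - 6λ + 9 = 0.
Single eigenvalue λ = 3 with algebraic multiplicity 2.
Eigenvector v = (-2,1); generalized eigenvector w with (A-λI)w=v is (-1,0).
General solution: e^(3t)[c_1·v + c_2·(t·v + w)].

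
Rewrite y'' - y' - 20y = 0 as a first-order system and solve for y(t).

Let x_1 = y, x_2 = y'. Then x_1' = x_2 and x_2' = 20x_1 + x_2.
A = [[0,1],[20,1]]; det(A-λI) = λ^2 - λ - 20.
Eigenvalues λ = 5, -4 with eigenvectors (1,5), (1,-4).

y(t) = C_1e^(5t) + C_2e^(-4t)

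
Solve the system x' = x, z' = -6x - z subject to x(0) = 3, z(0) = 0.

Coefficient matrix A = [[1, 0], [-6, -1]].
Characteristic polynomial det(A - λI) = λ^2 - 1 = 0.
Eigenvalues λ = 1, -1.
For λ=1: (A-λI) row 2 is [-6, -2], so an eigenvector is (1, -3).
For λ=-1: (A-λI) row 1 is [2, 0], so an eigenvector is (0, -1).
General solution: c_1e^(t)(1,-3) + c_2e^(-t)(0,-1).
Applying x(0)=3, z(0)=0 gives c_1=3, c_2=-9.

x(t) = 3e^(t), z(t) = -9e^(t) + 9e^(-t)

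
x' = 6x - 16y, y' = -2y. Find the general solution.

Coefficient matrix A = [[6, -16], [0, -2]].
Characteristic polynomial det(A - λI) = λ^2 - 4λ - 12 = 0.
Eigenvalues λ = -2, 6.
For λ=-2: (A-λI) row 1 is [8, -16], so an eigenvector is (-2, -1).
For λ=6: (A-λI) row 1 is [0, -16], so an eigenvector is (-1, 0).
General solution: K_1e^(-2t)(-2,-1) + K_2e^(6t)(-1,0).

x(t) = -2K_1e^(-2t) - K_2e^(6t), y(t) = -K_1e^(-2t)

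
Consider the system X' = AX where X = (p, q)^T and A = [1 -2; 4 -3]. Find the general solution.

p(t) = -C_1e^(-t)sin(2t) + C_2e^(-t)cos(2t), q(t) = -C_1e^(-t)sin(2t) + C_1e^(-t)cos(2t) + C_2e^(-t)sin(2t) + C_2e^(-t)cos(2t)

Coefficient matrix A = [[1, -2], [4, -3]].
Characteristic polynomial det(A - λI) = λ^2 + 2λ + 5 = 0.
Eigenvalues λ = -1 ± 2i (complex conjugate pair).
For λ=-1+2i: an eigenvector is (0,1) - i(-1,-1) = (0 + i, 1 + i).
A real fundamental pair from Re and Im of e^((-1+2i)t)v: X_1 = e^(-t)(cos(2t)·(0,1) + sin(2t)·(-1,-1)), X_2 = e^(-t)(sin(2t)·(0,1) - cos(2t)·(-1,-1)).
General solution: C_1X_1 + C_2X_2.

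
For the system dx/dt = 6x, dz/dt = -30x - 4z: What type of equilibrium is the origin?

saddle

A = [[6,0],[-30,-4]]; det(A-λI) = λ^2 - 2λ - 24.
λ = 6, -4: opposite signs.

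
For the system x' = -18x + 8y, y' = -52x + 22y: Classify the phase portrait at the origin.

unstable spiral

A = [[-18,8],[-52,22]]; det(A-λI) = λ^2 - 4λ + 20.
λ = 2 ± 4i: positive real part.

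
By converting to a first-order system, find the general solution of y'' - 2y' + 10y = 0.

Let x_1 = y, x_2 = y'. Then x_1' = x_2 and x_2' = -10x_1 + 2x_2.
A = [[0,1],[-10,2]]; det(A-λI) = λ^2 - 2λ + 10.
Eigenvalues λ = 1 ± 3i.

y(t) = K_1e^(t)cos(3t) + K_2e^(t)sin(3t)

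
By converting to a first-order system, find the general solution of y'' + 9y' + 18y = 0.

y(t) = c_1e^(-6t) + c_2e^(-3t)

Let x_1 = y, x_2 = y'. Then x_1' = x_2 and x_2' = -18x_1 - 9x_2.
A = [[0,1],[-18,-9]]; det(A-λI) = λ^2 + 9λ + 18.
Eigenvalues λ = -6, -3 with eigenvectors (1,-6), (1,-3).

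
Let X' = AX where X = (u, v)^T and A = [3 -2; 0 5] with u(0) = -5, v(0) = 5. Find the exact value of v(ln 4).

A = [[3,-2],[0,5]]; eigenvalues λ = 5, 3.
Eigenvectors: (1,-1) for λ=5, (-1,0) for λ=3.
From the initial condition, c_1 = -5, c_2 = 0.
v(ln 4) = (-5)(4^5)(-1) + (0)(4^3)(0) = 5120.

5120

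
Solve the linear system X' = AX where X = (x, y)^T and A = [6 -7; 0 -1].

x(t) = c_1e^(-t) - c_2e^(6t), y(t) = c_1e^(-t)

Coefficient matrix A = [[6, -7], [0, -1]].
Characteristic polynomial det(A - λI) = λ^2 - 5λ - 6 = 0.
Eigenvalues λ = -1, 6.
For λ=-1: (A-λI) row 1 is [7, -7], so an eigenvector is (1, 1).
For λ=6: (A-λI) row 1 is [0, -7], so an eigenvector is (-1, 0).
General solution: c_1e^(-t)(1,1) + c_2e^(6t)(-1,0).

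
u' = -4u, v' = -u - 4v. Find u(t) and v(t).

u(t) = -K_2e^(-4t), v(t) = K_1e^(-4t) + K_2te^(-4t) - K_2e^(-4t)

Coefficient matrix A = [[-4, 0], [-1, -4]].
Characteristic polynomial det(A - λI) = λ^2 + 8λ + 16 = 0.
Single eigenvalue λ = -4 with algebraic multiplicity 2.
Eigenvector v = (0,1); generalized eigenvector w with (A-λI)w=v is (-1,-1).
General solution: e^(-4t)[K_1·v + K_2·(t·v + w)].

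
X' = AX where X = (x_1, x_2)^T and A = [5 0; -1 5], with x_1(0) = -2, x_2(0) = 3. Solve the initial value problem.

Coefficient matrix A = [[5, 0], [-1, 5]].
Characteristic polynomial det(A - λI) = λ^2 - 10λ + 25 = 0.
Single eigenvalue λ = 5 with algebraic multiplicity 2.
Eigenvector v = (0,-1); generalized eigenvector w with (A-λI)w=v is (1,0).
General solution: e^(5t)[c_1·v + c_2·(t·v + w)].
Applying x_1(0)=-2, x_2(0)=3 gives c_1=-3, c_2=-2.

x_1(t) = -2e^(5t), x_2(t) = 2te^(5t) + 3e^(5t)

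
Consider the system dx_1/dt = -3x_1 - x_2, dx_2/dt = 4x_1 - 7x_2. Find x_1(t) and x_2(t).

Coefficient matrix A = [[-3, -1], [4, -7]].
Characteristic polynomial det(A - λI) = λ^2 + 10λ + 25 = 0.
Single eigenvalue λ = -5 with algebraic multiplicity 2.
Eigenvector v = (1,2); generalized eigenvector w with (A-λI)w=v is (-1,-3).
General solution: e^(-5t)[c_1·v + c_2·(t·v + w)].

x_1(t) = c_1e^(-5t) + c_2te^(-5t) - c_2e^(-5t), x_2(t) = 2c_1e^(-5t) + 2c_2te^(-5t) - 3c_2e^(-5t)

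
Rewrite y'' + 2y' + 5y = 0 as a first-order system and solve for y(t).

y(t) = K_1e^(-t)cos(2t) + K_2e^(-t)sin(2t)

Let x_1 = y, x_2 = y'. Then x_1' = x_2 and x_2' = -5x_1 - 2x_2.
A = [[0,1],[-5,-2]]; det(A-λI) = λ^2 + 2λ + 5.
Eigenvalues λ = -1 ± 2i.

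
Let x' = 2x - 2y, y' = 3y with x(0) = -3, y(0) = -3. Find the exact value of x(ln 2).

12

A = [[2,-2],[0,3]]; eigenvalues λ = 2, 3.
Eigenvectors: (-1,0) for λ=2, (2,-1) for λ=3.
From the initial condition, c_1 = 9, c_2 = 3.
x(ln 2) = (9)(2^2)(-1) + (3)(2^3)(2) = 12.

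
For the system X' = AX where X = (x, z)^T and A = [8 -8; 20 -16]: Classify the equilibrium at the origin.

A = [[8,-8],[20,-16]]; det(A-λI) = λ^2 + 8λ + 32.
λ = -4 ± 4i: negative real part.

stable spiral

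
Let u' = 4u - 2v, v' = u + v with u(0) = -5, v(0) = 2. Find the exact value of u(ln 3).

A = [[4,-2],[1,1]]; eigenvalues λ = 3, 2.
Eigenvectors: (2,1) for λ=3, (1,1) for λ=2.
From the initial condition, c_1 = -7, c_2 = 9.
u(ln 3) = (-7)(3^3)(2) + (9)(3^2)(1) = -297.

-297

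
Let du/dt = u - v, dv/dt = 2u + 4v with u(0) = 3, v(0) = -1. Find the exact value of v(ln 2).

A = [[1,-1],[2,4]]; eigenvalues λ = 3, 2.
Eigenvectors: (1,-2) for λ=3, (-1,1) for λ=2.
From the initial condition, c_1 = -2, c_2 = -5.
v(ln 2) = (-2)(2^3)(-2) + (-5)(2^2)(1) = 12.

12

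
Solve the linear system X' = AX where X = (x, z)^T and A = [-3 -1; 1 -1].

x(t) = C_1e^(-2t) + C_2te^(-2t), z(t) = -C_1e^(-2t) - C_2te^(-2t) - C_2e^(-2t)

Coefficient matrix A = [[-3, -1], [1, -1]].
Characteristic polynomial det(A - λI) = λ^2 + 4λ + 4 = 0.
Single eigenvalue λ = -2 with algebraic multiplicity 2.
Eigenvector v = (1,-1); generalized eigenvector w with (A-λI)w=v is (0,-1).
General solution: e^(-2t)[C_1·v + C_2·(t·v + w)].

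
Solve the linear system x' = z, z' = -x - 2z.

x(t) = -K_1e^(-t) - K_2te^(-t) - 3K_2e^(-t), z(t) = K_1e^(-t) + K_2te^(-t) + 2K_2e^(-t)

Coefficient matrix A = [[0, 1], [-1, -2]].
Characteristic polynomial det(A - λI) = λ^2 + 2λ + 1 = 0.
Single eigenvalue λ = -1 with algebraic multiplicity 2.
Eigenvector v = (-1,1); generalized eigenvector w with (A-λI)w=v is (-3,2).
General solution: e^(-t)[K_1·v + K_2·(t·v + w)].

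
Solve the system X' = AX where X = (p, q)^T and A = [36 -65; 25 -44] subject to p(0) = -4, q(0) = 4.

Coefficient matrix A = [[36, -65], [25, -44]].
Characteristic polynomial det(A - λI) = λ^2 + 8λ + 41 = 0.
Eigenvalues λ = -4 ± 5i (complex conjugate pair).
For λ=-4+5i: an eigenvector is (-2,-1) - i(-3,-2) = (-2 + 3i, -1 + 2i).
A real fundamental pair from Re and Im of e^((-4+5i)t)v: X_1 = e^(-4t)(cos(5t)·(-2,-1) + sin(5t)·(-3,-2)), X_2 = e^(-4t)(sin(5t)·(-2,-1) - cos(5t)·(-3,-2)).
General solution: K_1X_1 + K_2X_2.
Applying p(0)=-4, q(0)=4 gives K_1=20, K_2=12.

p(t) = -84e^(-4t)sin(5t) - 4e^(-4t)cos(5t), q(t) = -52e^(-4t)sin(5t) + 4e^(-4t)cos(5t)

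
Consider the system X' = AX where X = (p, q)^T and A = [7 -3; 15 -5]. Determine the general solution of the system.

Coefficient matrix A = [[7, -3], [15, -5]].
Characteristic polynomial det(A - λI) = λ^2 - 2λ + 10 = 0.
Eigenvalues λ = 1 ± 3i (complex conjugate pair).
For λ=1+3i: an eigenvector is (0,-1) - i(1,2) = (0 - i, -1 - 2i).
A real fundamental pair from Re and Im of e^((1+3i)t)v: X_1 = e^(t)(cos(3t)·(0,-1) + sin(3t)·(1,2)), X_2 = e^(t)(sin(3t)·(0,-1) - cos(3t)·(1,2)).
General solution: c_1X_1 + c_2X_2.

p(t) = c_1e^(t)sin(3t) - c_2e^(t)cos(3t), q(t) = 2c_1e^(t)sin(3t) - c_1e^(t)cos(3t) - c_2e^(t)sin(3t) - 2c_2e^(t)cos(3t)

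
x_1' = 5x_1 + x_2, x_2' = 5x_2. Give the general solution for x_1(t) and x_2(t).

Coefficient matrix A = [[5, 1], [0, 5]].
Characteristic polynomial det(A - λI) = λ^2 - 10λ + 25 = 0.
Single eigenvalue λ = 5 with algebraic multiplicity 2.
Eigenvector v = (-1,0); generalized eigenvector w with (A-λI)w=v is (3,-1).
General solution: e^(5t)[c_1·v + c_2·(t·v + w)].

x_1(t) = -c_1e^(5t) - c_2te^(5t) + 3c_2e^(5t), x_2(t) = -c_2e^(5t)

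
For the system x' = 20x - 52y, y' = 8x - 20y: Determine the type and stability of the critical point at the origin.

center

A = [[20,-52],[8,-20]]; det(A-λI) = λ^2 + 16.
λ = 0 ± 4i: zero real part.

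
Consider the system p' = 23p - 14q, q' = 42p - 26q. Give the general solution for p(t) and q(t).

Coefficient matrix A = [[23, -14], [42, -26]].
Characteristic polynomial det(A - λI) = λ^2 + 3λ - 10 = 0.
Eigenvalues λ = -5, 2.
For λ=-5: (A-λI) row 1 is [28, -14], so an eigenvector is (1, 2).
For λ=2: (A-λI) row 1 is [21, -14], so an eigenvector is (2, 3).
General solution: c_1e^(-5t)(1,2) + c_2e^(2t)(2,3).

p(t) = c_1e^(-5t) + 2c_2e^(2t), q(t) = 2c_1e^(-5t) + 3c_2e^(2t)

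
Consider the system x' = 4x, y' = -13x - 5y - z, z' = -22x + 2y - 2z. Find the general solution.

Coefficient matrix A = [[4, 0, 0], [-13, -5, -1], [-22, 2, -2]].
det(A - λI) = 0 gives eigenvalues λ = 4, -4, -3.
For λ=4: eigenvector (1,-1,-4).
For λ=-4: eigenvector (0,1,-1).
For λ=-3: eigenvector (0,1,-2).
General solution: c_1e^(4t)(1,-1,-4) + c_2e^(-4t)(0,1,-1) + c_3e^(-3t)(0,1,-2).

x(t) = c_1e^(4t), y(t) = -c_1e^(4t) + c_2e^(-4t) + c_3e^(-3t), z(t) = -4c_1e^(4t) - c_2e^(-4t) - 2c_3e^(-3t)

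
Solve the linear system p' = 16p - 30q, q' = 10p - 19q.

p(t) = -2C_1e^(t) - 3C_2e^(-4t), q(t) = -C_1e^(t) - 2C_2e^(-4t)

Coefficient matrix A = [[16, -30], [10, -19]].
Characteristic polynomial det(A - λI) = λ^2 + 3λ - 4 = 0.
Eigenvalues λ = 1, -4.
For λ=1: (A-λI) row 1 is [15, -30], so an eigenvector is (-2, -1).
For λ=-4: (A-λI) row 1 is [20, -30], so an eigenvector is (-3, -2).
General solution: C_1e^(t)(-2,-1) + C_2e^(-4t)(-3,-2).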